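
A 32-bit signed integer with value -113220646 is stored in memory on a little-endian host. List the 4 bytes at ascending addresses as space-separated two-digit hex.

Two's complement of -113220646 in 32 bits: 113220646 = 0x06BF9C26; invert → 0xF94063D9; add 1 → 0xF94063DA.
Split into bytes (most-significant first): F9 40 63 DA.
Little-endian: lowest address holds the least-significant byte.
So at ascending addresses the bytes are DA 63 40 F9.

DA 63 40 F9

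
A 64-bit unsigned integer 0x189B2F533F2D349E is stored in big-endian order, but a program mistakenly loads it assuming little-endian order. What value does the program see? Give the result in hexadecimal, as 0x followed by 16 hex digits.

0x9E342D3F532F9B18

Stored big-endian, the bytes at ascending addresses are 18 9B 2F 53 3F 2D 34 9E.
Read back as little-endian, the first byte is least significant, giving 0x9E342D3F532F9B18.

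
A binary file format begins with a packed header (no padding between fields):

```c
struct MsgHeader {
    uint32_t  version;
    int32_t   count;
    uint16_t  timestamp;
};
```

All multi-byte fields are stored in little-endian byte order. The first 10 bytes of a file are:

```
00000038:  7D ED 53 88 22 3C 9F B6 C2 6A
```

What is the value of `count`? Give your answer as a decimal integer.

-1231078366

`count` follows `version` (4 bytes), so it starts at byte offset 4 and occupies 4 bytes.
Bytes at offsets 4..7: 22 3C 9F B6.
In little-endian order the low byte comes first in memory.
Reassemble most-significant byte first: B6 9F 3C 22 → 0xB69F3C22.
Top bit is set, so as a signed 32-bit value this is 0xB69F3C22 − 2^32 = -1231078366.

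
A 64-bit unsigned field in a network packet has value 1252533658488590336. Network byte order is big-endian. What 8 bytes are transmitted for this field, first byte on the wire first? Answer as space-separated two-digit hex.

1252533658488590336 in hexadecimal, padded to 64 bits, is 0x1161E4B9E76ED000.
Split into bytes (most-significant first): 11 61 E4 B9 E7 6E D0 00.
In big-endian order the high byte comes first in memory.
So the memory order matches the most-significant-first order: 11 61 E4 B9 E7 6E D0 00.

11 61 E4 B9 E7 6E D0 00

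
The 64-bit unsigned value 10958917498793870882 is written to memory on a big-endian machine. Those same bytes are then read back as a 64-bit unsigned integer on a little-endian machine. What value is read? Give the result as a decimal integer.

2505808983070414232

10958917498793870882 in 64-bit hexadecimal is 0x9815E566FE6BC622.
Stored big-endian, the bytes at ascending addresses are 98 15 E5 66 FE 6B C6 22.
Read back as little-endian, the first byte is least significant, giving 0x22C66BFE66E51598.
0x22C66BFE66E51598 = 2505808983070414232.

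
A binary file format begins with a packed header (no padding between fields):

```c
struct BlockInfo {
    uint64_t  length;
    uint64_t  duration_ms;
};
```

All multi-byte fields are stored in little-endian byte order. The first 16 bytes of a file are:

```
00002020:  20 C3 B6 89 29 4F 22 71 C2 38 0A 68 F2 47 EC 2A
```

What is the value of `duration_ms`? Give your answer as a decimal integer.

`duration_ms` follows `length` (8 bytes), so it starts at byte offset 8 and occupies 8 bytes.
Bytes at offsets 8..15: C2 38 0A 68 F2 47 EC 2A.
Little-endian: lowest address holds the least-significant byte.
Reassemble most-significant byte first: 2A EC 47 F2 68 0A 38 C2 → 0x2AEC47F2680A38C2.
0x2AEC47F2680A38C2 = 3092926150549846210.

3092926150549846210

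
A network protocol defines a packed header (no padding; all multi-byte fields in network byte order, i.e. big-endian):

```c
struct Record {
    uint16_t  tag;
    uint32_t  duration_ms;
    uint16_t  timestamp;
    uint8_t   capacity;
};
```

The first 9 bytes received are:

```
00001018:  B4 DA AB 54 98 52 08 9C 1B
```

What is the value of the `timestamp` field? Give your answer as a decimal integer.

`timestamp` follows `tag` (2 B), `duration_ms` (4 B), so it starts at offset 2 + 4 = 6 and occupies 2 bytes.
Bytes at offsets 6..7: 08 9C.
In big-endian order the high byte comes first in memory.
The bytes are already most-significant first: 0x089C.
0x089C = 2204.

2204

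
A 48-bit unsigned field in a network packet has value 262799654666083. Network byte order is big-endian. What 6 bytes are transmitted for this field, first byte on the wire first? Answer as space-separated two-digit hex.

EF 03 D0 10 3F 63

262799654666083 in hexadecimal, padded to 48 bits, is 0xEF03D0103F63.
Split into bytes (most-significant first): EF 03 D0 10 3F 63.
Big-endian: lowest address holds the most-significant byte.
So the memory order matches the most-significant-first order: EF 03 D0 10 3F 63.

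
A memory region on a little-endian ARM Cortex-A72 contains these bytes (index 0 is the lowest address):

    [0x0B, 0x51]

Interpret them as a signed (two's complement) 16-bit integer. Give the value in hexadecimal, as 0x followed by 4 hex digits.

Little-endian stores the least-significant byte at the lowest address.
Reassemble most-significant byte first: 51 0B → 0x510B.

0x510B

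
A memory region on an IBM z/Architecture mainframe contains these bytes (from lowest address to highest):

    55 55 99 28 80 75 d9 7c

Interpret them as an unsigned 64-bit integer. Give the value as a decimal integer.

Big-endian: lowest address holds the most-significant byte.
The bytes are already most-significant first: 0x555599288075D97C.
0x555599288075D97C = 6148989265477228924.

6148989265477228924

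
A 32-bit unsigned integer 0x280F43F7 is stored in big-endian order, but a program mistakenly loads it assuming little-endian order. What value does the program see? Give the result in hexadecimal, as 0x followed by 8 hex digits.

Stored big-endian, the bytes at ascending addresses are 28 0F 43 F7.
Read back as little-endian, the first byte is least significant, giving 0xF7430F28.

0xF7430F28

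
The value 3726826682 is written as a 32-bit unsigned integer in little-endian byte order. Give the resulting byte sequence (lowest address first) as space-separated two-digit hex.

3726826682 in hexadecimal, padded to 32 bits, is 0xDE22DCBA.
Split into bytes (most-significant first): DE 22 DC BA.
In little-endian order the low byte comes first in memory.
So at ascending addresses the bytes are BA DC 22 DE.

BA DC 22 DE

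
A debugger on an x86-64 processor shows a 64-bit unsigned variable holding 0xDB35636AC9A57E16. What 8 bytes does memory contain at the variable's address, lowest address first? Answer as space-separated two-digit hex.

Split into bytes (most-significant first): DB 35 63 6A C9 A5 7E 16.
Little-endian: lowest address holds the least-significant byte.
So at ascending addresses the bytes are 16 7E A5 C9 6A 63 35 DB.

16 7E A5 C9 6A 63 35 DB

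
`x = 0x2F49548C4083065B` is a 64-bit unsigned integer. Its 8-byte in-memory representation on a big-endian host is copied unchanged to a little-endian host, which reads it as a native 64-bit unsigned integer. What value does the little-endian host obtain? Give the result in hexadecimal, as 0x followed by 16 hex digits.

0x5B0683408C54492F

Stored big-endian, the bytes at ascending addresses are 2F 49 54 8C 40 83 06 5B.
Read back as little-endian, the first byte is least significant, giving 0x5B0683408C54492F.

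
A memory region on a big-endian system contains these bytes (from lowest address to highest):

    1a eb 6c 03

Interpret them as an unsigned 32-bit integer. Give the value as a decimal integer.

Big-endian: lowest address holds the most-significant byte.
The bytes are already most-significant first: 0x1AEB6C03.
0x1AEB6C03 = 451636227.

451636227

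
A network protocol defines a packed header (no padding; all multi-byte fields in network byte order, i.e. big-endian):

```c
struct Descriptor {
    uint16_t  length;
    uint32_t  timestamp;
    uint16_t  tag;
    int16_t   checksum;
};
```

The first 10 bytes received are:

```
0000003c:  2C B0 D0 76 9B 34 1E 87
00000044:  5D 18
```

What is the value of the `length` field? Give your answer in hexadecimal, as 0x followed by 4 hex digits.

`length` is the first field, at byte offset 0, occupying 2 bytes.
Bytes at offsets 0..1: 2C B0.
In big-endian order the high byte comes first in memory.
The bytes are already most-significant first: 0x2CB0.

0x2CB0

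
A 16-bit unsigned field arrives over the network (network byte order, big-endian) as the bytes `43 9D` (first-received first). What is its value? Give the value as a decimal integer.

Big-endian stores the most-significant byte at the lowest address.
The bytes are already most-significant first: 0x439D.
0x439D = 17309.

17309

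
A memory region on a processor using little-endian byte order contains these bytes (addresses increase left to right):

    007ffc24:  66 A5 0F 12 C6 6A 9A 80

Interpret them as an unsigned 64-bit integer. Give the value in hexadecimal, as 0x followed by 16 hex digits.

0x809A6AC6120FA566

Little-endian stores the least-significant byte at the lowest address.
Reassemble most-significant byte first: 80 9A 6A C6 12 0F A5 66 → 0x809A6AC6120FA566.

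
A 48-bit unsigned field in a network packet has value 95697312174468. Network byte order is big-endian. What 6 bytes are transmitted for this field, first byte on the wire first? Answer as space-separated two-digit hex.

57 09 44 4C 51 84

95697312174468 in hexadecimal, padded to 48 bits, is 0x5709444C5184.
Split into bytes (most-significant first): 57 09 44 4C 51 84.
Big-endian stores the most-significant byte at the lowest address.
So the memory order matches the most-significant-first order: 57 09 44 4C 51 84.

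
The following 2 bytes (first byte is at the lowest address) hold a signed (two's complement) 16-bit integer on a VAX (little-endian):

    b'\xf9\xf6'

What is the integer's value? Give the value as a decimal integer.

-2311

Little-endian: lowest address holds the least-significant byte.
Reassemble most-significant byte first: F6 F9 → 0xF6F9.
Top bit is set, so as a signed 16-bit value this is 0xF6F9 − 2^16 = -2311.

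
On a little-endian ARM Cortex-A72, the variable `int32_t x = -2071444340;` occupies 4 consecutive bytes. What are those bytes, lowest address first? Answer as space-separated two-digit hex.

8C 44 88 84

Two's complement of -2071444340 in 32 bits: 2071444340 = 0x7B77BB74; invert → 0x8488448B; add 1 → 0x8488448C.
Split into bytes (most-significant first): 84 88 44 8C.
Little-endian: lowest address holds the least-significant byte.
So at ascending addresses the bytes are 8C 44 88 84.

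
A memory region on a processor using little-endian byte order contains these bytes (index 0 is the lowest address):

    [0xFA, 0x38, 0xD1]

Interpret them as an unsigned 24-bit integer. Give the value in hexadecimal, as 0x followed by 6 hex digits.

Little-endian: lowest address holds the least-significant byte.
Reassemble most-significant byte first: D1 38 FA → 0xD138FA.

0xD138FA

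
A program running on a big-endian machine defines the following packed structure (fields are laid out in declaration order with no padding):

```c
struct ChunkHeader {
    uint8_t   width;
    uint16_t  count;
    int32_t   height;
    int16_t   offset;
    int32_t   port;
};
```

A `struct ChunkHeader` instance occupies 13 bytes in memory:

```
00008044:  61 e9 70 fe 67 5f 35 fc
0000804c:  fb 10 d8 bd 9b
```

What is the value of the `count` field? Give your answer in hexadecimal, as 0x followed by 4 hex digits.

`count` follows `width` (1 byte), so it starts at byte offset 1 and occupies 2 bytes.
Bytes at offsets 1..2: E9 70.
In big-endian order the high byte comes first in memory.
The bytes are already most-significant first: 0xE970.

0xE970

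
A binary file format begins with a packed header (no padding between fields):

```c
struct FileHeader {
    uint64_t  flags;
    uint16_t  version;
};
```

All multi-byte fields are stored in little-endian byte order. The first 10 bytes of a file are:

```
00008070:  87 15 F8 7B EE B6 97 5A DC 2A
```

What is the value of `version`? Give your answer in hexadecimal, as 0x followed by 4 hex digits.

`version` follows `flags` (8 bytes), so it starts at byte offset 8 and occupies 2 bytes.
Bytes at offsets 8..9: DC 2A.
In little-endian order the low byte comes first in memory.
Reassemble most-significant byte first: 2A DC → 0x2ADC.

0x2ADC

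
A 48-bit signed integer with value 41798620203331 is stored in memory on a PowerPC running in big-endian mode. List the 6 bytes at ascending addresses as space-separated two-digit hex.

41798620203331 in hexadecimal, padded to 48 bits, is 0x2603FFE8C943.
Split into bytes (most-significant first): 26 03 FF E8 C9 43.
Big-endian: lowest address holds the most-significant byte.
So the memory order matches the most-significant-first order: 26 03 FF E8 C9 43.

26 03 FF E8 C9 43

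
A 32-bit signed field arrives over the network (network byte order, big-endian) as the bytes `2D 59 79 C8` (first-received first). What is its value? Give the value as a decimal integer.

Big-endian: lowest address holds the most-significant byte.
The bytes are already most-significant first: 0x2D5979C8.
0x2D5979C8 = 760838600.

760838600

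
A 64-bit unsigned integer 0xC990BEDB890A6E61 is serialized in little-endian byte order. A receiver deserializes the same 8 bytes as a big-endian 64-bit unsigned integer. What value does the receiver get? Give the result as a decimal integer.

Stored little-endian, the bytes at ascending addresses are 61 6E 0A 89 DB BE 90 C9.
Read back as big-endian, the last byte is least significant, giving 0x616E0A89DBBE90C9.
0x616E0A89DBBE90C9 = 7020560456330678473.

7020560456330678473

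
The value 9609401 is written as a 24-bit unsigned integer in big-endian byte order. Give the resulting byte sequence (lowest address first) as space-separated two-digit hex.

9609401 in hexadecimal, padded to 24 bits, is 0x92A0B9.
Split into bytes (most-significant first): 92 A0 B9.
Big-endian: lowest address holds the most-significant byte.
So the memory order matches the most-significant-first order: 92 A0 B9.

92 A0 B9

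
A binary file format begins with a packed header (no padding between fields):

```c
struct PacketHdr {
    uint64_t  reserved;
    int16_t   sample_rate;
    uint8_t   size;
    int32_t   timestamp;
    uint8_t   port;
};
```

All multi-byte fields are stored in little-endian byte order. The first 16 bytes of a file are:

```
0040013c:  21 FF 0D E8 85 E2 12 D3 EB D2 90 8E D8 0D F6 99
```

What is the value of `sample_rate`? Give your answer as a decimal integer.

`sample_rate` follows `reserved` (8 bytes), so it starts at byte offset 8 and occupies 2 bytes.
Bytes at offsets 8..9: EB D2.
Little-endian: lowest address holds the least-significant byte.
Reassemble most-significant byte first: D2 EB → 0xD2EB.
Top bit is set, so as a signed 16-bit value this is 0xD2EB − 2^16 = -11541.

-11541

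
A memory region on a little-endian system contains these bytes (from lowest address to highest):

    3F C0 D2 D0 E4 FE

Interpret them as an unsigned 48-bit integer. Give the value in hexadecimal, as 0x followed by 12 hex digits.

0xFEE4D0D2C03F

Little-endian: lowest address holds the least-significant byte.
Reassemble most-significant byte first: FE E4 D0 D2 C0 3F → 0xFEE4D0D2C03F.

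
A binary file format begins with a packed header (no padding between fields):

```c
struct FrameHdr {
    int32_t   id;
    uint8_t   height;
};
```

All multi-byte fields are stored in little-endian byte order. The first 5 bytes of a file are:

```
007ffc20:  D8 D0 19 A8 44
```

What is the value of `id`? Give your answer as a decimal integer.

`id` is the first field, at byte offset 0, occupying 4 bytes.
Bytes at offsets 0..3: D8 D0 19 A8.
Little-endian stores the least-significant byte at the lowest address.
Reassemble most-significant byte first: A8 19 D0 D8 → 0xA819D0D8.
Top bit is set, so as a signed 32-bit value this is 0xA819D0D8 − 2^32 = -1474703144.

-1474703144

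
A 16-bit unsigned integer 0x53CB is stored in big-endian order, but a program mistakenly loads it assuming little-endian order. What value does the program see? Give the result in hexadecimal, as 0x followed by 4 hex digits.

Stored big-endian, the bytes at ascending addresses are 53 CB.
Read back as little-endian, the first byte is least significant, giving 0xCB53.

0xCB53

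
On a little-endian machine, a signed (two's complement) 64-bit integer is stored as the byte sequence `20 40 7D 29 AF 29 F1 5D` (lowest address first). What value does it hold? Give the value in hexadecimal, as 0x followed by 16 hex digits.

0x5DF129AF297D4020

In little-endian order the low byte comes first in memory.
Reassemble most-significant byte first: 5D F1 29 AF 29 7D 40 20 → 0x5DF129AF297D4020.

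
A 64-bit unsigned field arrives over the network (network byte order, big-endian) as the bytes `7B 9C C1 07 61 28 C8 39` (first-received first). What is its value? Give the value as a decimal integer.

8907206400470992953

Big-endian stores the most-significant byte at the lowest address.
The bytes are already most-significant first: 0x7B9CC1076128C839.
0x7B9CC1076128C839 = 8907206400470992953.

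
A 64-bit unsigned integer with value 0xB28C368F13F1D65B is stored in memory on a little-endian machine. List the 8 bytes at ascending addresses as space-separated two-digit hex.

5B D6 F1 13 8F 36 8C B2

Split into bytes (most-significant first): B2 8C 36 8F 13 F1 D6 5B.
In little-endian order the low byte comes first in memory.
So at ascending addresses the bytes are 5B D6 F1 13 8F 36 8C B2.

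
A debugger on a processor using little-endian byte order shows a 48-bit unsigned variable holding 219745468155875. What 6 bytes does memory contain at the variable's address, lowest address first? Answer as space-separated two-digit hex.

219745468155875 in hexadecimal, padded to 48 bits, is 0xC7DB7A9207E3.
Split into bytes (most-significant first): C7 DB 7A 92 07 E3.
In little-endian order the low byte comes first in memory.
So at ascending addresses the bytes are E3 07 92 7A DB C7.

E3 07 92 7A DB C7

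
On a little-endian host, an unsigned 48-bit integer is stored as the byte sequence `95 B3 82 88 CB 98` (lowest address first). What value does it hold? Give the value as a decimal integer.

Little-endian stores the least-significant byte at the lowest address.
Reassemble most-significant byte first: 98 CB 88 82 B3 95 → 0x98CB8882B395.
0x98CB8882B395 = 167999936050069.

167999936050069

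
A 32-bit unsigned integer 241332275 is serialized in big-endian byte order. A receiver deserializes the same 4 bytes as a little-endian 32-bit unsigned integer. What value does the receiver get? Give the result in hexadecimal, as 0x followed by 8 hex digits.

241332275 in 32-bit hexadecimal is 0x0E627033.
Stored big-endian, the bytes at ascending addresses are 0E 62 70 33.
Read back as little-endian, the first byte is least significant, giving 0x3370620E.

0x3370620E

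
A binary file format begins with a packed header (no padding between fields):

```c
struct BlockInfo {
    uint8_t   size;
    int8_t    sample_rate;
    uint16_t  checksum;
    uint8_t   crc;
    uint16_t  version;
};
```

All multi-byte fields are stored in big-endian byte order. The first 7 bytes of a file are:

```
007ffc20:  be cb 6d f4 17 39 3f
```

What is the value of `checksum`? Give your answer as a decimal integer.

28148

`checksum` follows `size` (1 B), `sample_rate` (1 B), so it starts at offset 1 + 1 = 2 and occupies 2 bytes.
Bytes at offsets 2..3: 6D F4.
Big-endian stores the most-significant byte at the lowest address.
The bytes are already most-significant first: 0x6DF4.
0x6DF4 = 28148.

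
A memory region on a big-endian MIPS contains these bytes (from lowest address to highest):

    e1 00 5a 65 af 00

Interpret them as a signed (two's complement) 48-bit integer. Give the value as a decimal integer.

-34083343847680

Big-endian stores the most-significant byte at the lowest address.
The bytes are already most-significant first: 0xE1005A65AF00.
Top bit is set, so as a signed 48-bit value this is 0xE1005A65AF00 − 2^48 = -34083343847680.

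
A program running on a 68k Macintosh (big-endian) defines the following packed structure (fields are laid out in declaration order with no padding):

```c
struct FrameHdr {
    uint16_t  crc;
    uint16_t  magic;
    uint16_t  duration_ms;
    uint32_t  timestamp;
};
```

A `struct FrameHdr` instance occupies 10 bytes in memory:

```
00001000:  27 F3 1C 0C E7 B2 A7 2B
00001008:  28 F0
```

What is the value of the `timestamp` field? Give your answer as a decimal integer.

2804623600

`timestamp` follows `crc` (2 B), `magic` (2 B), `duration_ms` (2 B), so it starts at offset 2 + 2 + 2 = 6 and occupies 4 bytes.
Bytes at offsets 6..9: A7 2B 28 F0.
In big-endian order the high byte comes first in memory.
The bytes are already most-significant first: 0xA72B28F0.
0xA72B28F0 = 2804623600.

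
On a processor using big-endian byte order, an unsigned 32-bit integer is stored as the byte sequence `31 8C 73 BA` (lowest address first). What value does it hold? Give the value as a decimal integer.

831288250

Big-endian: lowest address holds the most-significant byte.
The bytes are already most-significant first: 0x318C73BA.
0x318C73BA = 831288250.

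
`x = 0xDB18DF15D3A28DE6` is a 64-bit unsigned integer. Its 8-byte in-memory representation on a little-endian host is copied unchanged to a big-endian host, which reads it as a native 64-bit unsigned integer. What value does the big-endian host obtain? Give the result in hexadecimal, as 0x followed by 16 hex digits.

Stored little-endian, the bytes at ascending addresses are E6 8D A2 D3 15 DF 18 DB.
Read back as big-endian, the last byte is least significant, giving 0xE68DA2D315DF18DB.

0xE68DA2D315DF18DB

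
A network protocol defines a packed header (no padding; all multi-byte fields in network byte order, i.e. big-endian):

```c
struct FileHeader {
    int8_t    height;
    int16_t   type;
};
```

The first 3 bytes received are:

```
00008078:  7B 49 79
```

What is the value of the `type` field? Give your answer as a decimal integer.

18809

`type` follows `height` (1 byte), so it starts at byte offset 1 and occupies 2 bytes.
Bytes at offsets 1..2: 49 79.
Big-endian stores the most-significant byte at the lowest address.
The bytes are already most-significant first: 0x4979.
0x4979 = 18809.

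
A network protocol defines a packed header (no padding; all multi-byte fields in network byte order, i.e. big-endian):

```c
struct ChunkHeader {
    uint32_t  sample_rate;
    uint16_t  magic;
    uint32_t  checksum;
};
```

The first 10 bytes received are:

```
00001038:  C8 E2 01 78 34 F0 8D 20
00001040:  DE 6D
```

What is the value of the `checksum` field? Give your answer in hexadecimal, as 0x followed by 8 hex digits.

0x8D20DE6D

`checksum` follows `sample_rate` (4 B), `magic` (2 B), so it starts at offset 4 + 2 = 6 and occupies 4 bytes.
Bytes at offsets 6..9: 8D 20 DE 6D.
Big-endian: lowest address holds the most-significant byte.
The bytes are already most-significant first: 0x8D20DE6D.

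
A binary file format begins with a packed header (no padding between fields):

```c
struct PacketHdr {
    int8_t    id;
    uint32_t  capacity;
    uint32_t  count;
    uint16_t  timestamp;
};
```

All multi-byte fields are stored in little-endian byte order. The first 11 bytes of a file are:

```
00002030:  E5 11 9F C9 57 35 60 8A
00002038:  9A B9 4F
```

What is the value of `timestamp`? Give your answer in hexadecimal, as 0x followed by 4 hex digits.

0x4FB9

`timestamp` follows `id` (1 B), `capacity` (4 B), `count` (4 B), so it starts at offset 1 + 4 + 4 = 9 and occupies 2 bytes.
Bytes at offsets 9..10: B9 4F.
Little-endian: lowest address holds the least-significant byte.
Reassemble most-significant byte first: 4F B9 → 0x4FB9.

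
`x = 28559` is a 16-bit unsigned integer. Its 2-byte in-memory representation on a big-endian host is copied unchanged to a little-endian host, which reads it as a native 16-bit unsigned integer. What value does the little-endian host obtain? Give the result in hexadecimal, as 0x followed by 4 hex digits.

0x8F6F

28559 in 16-bit hexadecimal is 0x6F8F.
Stored big-endian, the bytes at ascending addresses are 6F 8F.
Read back as little-endian, the first byte is least significant, giving 0x8F6F.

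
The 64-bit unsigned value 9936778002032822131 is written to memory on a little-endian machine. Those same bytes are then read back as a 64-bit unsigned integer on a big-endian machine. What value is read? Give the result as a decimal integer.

9936778002032822131 in 64-bit hexadecimal is 0x89E686F20F150773.
Stored little-endian, the bytes at ascending addresses are 73 07 15 0F F2 86 E6 89.
Read back as big-endian, the last byte is least significant, giving 0x7307150FF286E689.
0x7307150FF286E689 = 8288616797436307081.

8288616797436307081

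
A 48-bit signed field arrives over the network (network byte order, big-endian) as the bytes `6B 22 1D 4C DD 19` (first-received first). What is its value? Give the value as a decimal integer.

117794264636697

Big-endian stores the most-significant byte at the lowest address.
The bytes are already most-significant first: 0x6B221D4CDD19.
0x6B221D4CDD19 = 117794264636697.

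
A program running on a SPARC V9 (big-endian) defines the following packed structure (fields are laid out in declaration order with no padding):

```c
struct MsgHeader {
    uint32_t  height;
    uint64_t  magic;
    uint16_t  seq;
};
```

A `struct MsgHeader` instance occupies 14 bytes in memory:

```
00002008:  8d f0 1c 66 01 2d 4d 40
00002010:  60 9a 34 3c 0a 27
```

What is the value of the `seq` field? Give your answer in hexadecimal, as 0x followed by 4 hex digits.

`seq` follows `height` (4 B), `magic` (8 B), so it starts at offset 4 + 8 = 12 and occupies 2 bytes.
Bytes at offsets 12..13: 0A 27.
In big-endian order the high byte comes first in memory.
The bytes are already most-significant first: 0x0A27.

0x0A27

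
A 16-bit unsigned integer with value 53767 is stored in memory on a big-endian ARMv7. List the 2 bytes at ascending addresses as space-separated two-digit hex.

D2 07

53767 in hexadecimal, padded to 16 bits, is 0xD207.
Split into bytes (most-significant first): D2 07.
Big-endian stores the most-significant byte at the lowest address.
So the memory order matches the most-significant-first order: D2 07.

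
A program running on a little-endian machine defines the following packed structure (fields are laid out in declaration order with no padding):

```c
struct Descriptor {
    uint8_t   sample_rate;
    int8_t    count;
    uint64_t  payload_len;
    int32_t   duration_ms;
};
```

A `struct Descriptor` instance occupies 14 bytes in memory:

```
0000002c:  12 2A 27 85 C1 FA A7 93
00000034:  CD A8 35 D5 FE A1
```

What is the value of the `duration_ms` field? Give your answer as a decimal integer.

`duration_ms` follows `sample_rate` (1 B), `count` (1 B), `payload_len` (8 B), so it starts at offset 1 + 1 + 8 = 10 and occupies 4 bytes.
Bytes at offsets 10..13: 35 D5 FE A1.
Little-endian stores the least-significant byte at the lowest address.
Reassemble most-significant byte first: A1 FE D5 35 → 0xA1FED535.
Top bit is set, so as a signed 32-bit value this is 0xA1FED535 − 2^32 = -1577134795.

-1577134795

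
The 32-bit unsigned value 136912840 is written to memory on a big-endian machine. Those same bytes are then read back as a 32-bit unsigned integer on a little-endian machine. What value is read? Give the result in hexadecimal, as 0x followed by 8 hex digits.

136912840 in 32-bit hexadecimal is 0x08291FC8.
Stored big-endian, the bytes at ascending addresses are 08 29 1F C8.
Read back as little-endian, the first byte is least significant, giving 0xC81F2908.

0xC81F2908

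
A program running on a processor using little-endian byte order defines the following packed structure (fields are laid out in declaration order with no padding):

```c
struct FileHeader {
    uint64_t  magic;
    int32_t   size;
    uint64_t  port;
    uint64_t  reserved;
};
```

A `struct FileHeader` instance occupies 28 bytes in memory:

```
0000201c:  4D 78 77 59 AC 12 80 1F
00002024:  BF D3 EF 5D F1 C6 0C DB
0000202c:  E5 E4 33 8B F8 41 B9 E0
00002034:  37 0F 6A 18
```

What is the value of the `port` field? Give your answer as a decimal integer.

10030612470957917937

`port` follows `magic` (8 B), `size` (4 B), so it starts at offset 8 + 4 = 12 and occupies 8 bytes.
Bytes at offsets 12..19: F1 C6 0C DB E5 E4 33 8B.
In little-endian order the low byte comes first in memory.
Reassemble most-significant byte first: 8B 33 E4 E5 DB 0C C6 F1 → 0x8B33E4E5DB0CC6F1.
0x8B33E4E5DB0CC6F1 = 10030612470957917937.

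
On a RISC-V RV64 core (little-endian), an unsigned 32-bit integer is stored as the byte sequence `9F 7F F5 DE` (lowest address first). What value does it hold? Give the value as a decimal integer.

In little-endian order the low byte comes first in memory.
Reassemble most-significant byte first: DE F5 7F 9F → 0xDEF57F9F.
0xDEF57F9F = 3740630943.

3740630943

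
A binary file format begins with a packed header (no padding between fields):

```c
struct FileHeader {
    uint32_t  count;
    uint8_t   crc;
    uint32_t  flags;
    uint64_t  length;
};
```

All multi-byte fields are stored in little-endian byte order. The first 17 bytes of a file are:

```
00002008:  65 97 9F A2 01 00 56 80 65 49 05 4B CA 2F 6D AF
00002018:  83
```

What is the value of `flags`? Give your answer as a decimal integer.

`flags` follows `count` (4 B), `crc` (1 B), so it starts at offset 4 + 1 = 5 and occupies 4 bytes.
Bytes at offsets 5..8: 00 56 80 65.
In little-endian order the low byte comes first in memory.
Reassemble most-significant byte first: 65 80 56 00 → 0x65805600.
0x65805600 = 1702909440.

1702909440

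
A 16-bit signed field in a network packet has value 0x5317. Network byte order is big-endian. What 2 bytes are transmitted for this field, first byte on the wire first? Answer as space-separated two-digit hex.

Split into bytes (most-significant first): 53 17.
In big-endian order the high byte comes first in memory.
So the memory order matches the most-significant-first order: 53 17.

53 17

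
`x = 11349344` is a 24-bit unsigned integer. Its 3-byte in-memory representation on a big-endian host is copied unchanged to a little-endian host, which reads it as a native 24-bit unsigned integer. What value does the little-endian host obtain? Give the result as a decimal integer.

11349344 in 24-bit hexadecimal is 0xAD2D60.
Stored big-endian, the bytes at ascending addresses are AD 2D 60.
Read back as little-endian, the first byte is least significant, giving 0x602DAD.
0x602DAD = 6303149.

6303149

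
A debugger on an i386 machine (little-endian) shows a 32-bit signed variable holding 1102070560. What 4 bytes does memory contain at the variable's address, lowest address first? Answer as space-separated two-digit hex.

20 43 B0 41

1102070560 in hexadecimal, padded to 32 bits, is 0x41B04320.
Split into bytes (most-significant first): 41 B0 43 20.
Little-endian stores the least-significant byte at the lowest address.
So at ascending addresses the bytes are 20 43 B0 41.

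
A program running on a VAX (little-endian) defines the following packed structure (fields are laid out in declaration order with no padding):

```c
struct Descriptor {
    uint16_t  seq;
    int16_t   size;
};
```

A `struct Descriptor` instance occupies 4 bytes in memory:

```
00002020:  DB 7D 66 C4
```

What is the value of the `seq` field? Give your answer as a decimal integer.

32219

`seq` is the first field, at byte offset 0, occupying 2 bytes.
Bytes at offsets 0..1: DB 7D.
Little-endian stores the least-significant byte at the lowest address.
Reassemble most-significant byte first: 7D DB → 0x7DDB.
0x7DDB = 32219.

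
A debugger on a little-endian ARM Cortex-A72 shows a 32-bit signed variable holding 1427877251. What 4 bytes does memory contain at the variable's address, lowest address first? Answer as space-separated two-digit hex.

1427877251 in hexadecimal, padded to 32 bits, is 0x551BAD83.
Split into bytes (most-significant first): 55 1B AD 83.
In little-endian order the low byte comes first in memory.
So at ascending addresses the bytes are 83 AD 1B 55.

83 AD 1B 55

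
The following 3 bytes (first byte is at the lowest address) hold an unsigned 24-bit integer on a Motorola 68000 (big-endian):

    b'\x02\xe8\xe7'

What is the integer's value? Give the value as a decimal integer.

Big-endian stores the most-significant byte at the lowest address.
The bytes are already most-significant first: 0x02E8E7.
0x02E8E7 = 190695.

190695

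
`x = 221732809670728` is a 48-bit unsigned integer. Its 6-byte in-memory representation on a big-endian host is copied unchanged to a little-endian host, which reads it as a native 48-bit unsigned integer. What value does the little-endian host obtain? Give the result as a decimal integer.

79166367181513

221732809670728 in 48-bit hexadecimal is 0xC9AA315B0048.
Stored big-endian, the bytes at ascending addresses are C9 AA 31 5B 00 48.
Read back as little-endian, the first byte is least significant, giving 0x48005B31AAC9.
0x48005B31AAC9 = 79166367181513.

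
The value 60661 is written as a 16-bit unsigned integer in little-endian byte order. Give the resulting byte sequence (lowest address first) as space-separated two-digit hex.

60661 in hexadecimal, padded to 16 bits, is 0xECF5.
Split into bytes (most-significant first): EC F5.
In little-endian order the low byte comes first in memory.
So at ascending addresses the bytes are F5 EC.

F5 EC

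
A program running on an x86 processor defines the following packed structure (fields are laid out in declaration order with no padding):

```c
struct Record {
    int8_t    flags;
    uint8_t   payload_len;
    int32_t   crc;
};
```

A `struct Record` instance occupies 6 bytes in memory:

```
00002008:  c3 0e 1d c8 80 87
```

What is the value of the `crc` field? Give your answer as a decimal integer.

-2021603299

`crc` follows `flags` (1 B), `payload_len` (1 B), so it starts at offset 1 + 1 = 2 and occupies 4 bytes.
Bytes at offsets 2..5: 1D C8 80 87.
Little-endian stores the least-significant byte at the lowest address.
Reassemble most-significant byte first: 87 80 C8 1D → 0x8780C81D.
Top bit is set, so as a signed 32-bit value this is 0x8780C81D − 2^32 = -2021603299.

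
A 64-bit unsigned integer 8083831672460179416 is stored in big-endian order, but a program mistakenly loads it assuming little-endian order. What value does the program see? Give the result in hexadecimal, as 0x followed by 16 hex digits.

8083831672460179416 in 64-bit hexadecimal is 0x702F8A137D0A77D8.
Stored big-endian, the bytes at ascending addresses are 70 2F 8A 13 7D 0A 77 D8.
Read back as little-endian, the first byte is least significant, giving 0xD8770A7D138A2F70.

0xD8770A7D138A2F70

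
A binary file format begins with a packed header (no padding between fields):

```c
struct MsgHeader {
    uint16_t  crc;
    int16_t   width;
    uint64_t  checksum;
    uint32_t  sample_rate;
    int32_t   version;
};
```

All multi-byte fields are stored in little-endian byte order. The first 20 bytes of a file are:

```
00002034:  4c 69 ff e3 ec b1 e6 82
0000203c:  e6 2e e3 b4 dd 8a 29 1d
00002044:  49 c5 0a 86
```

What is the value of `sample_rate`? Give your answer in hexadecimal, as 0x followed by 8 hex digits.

0x1D298ADD

`sample_rate` follows `crc` (2 B), `width` (2 B), `checksum` (8 B), so it starts at offset 2 + 2 + 8 = 12 and occupies 4 bytes.
Bytes at offsets 12..15: DD 8A 29 1D.
In little-endian order the low byte comes first in memory.
Reassemble most-significant byte first: 1D 29 8A DD → 0x1D298ADD.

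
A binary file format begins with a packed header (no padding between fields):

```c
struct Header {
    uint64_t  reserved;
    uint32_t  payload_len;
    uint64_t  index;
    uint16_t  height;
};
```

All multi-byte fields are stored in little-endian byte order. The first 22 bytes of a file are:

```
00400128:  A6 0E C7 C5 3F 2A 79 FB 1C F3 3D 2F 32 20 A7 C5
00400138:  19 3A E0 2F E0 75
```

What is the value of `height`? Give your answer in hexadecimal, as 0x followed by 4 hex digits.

0x75E0

`height` follows `reserved` (8 B), `payload_len` (4 B), `index` (8 B), so it starts at offset 8 + 4 + 8 = 20 and occupies 2 bytes.
Bytes at offsets 20..21: E0 75.
Little-endian stores the least-significant byte at the lowest address.
Reassemble most-significant byte first: 75 E0 → 0x75E0.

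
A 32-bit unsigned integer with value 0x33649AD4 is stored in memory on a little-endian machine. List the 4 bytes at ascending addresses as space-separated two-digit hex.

D4 9A 64 33

Split into bytes (most-significant first): 33 64 9A D4.
Little-endian: lowest address holds the least-significant byte.
So at ascending addresses the bytes are D4 9A 64 33.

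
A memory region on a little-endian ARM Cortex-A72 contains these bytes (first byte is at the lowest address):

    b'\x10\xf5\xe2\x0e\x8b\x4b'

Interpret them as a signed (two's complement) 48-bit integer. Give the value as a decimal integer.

Little-endian stores the least-significant byte at the lowest address.
Reassemble most-significant byte first: 4B 8B 0E E2 F5 10 → 0x4B8B0EE2F510.
0x4B8B0EE2F510 = 83060622292240.

83060622292240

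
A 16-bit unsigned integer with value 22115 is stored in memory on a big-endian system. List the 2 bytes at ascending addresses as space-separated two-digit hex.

22115 in hexadecimal, padded to 16 bits, is 0x5663.
Split into bytes (most-significant first): 56 63.
Big-endian stores the most-significant byte at the lowest address.
So the memory order matches the most-significant-first order: 56 63.

56 63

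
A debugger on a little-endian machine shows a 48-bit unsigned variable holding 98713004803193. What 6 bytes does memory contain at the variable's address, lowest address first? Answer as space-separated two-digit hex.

98713004803193 in hexadecimal, padded to 48 bits, is 0x59C769960479.
Split into bytes (most-significant first): 59 C7 69 96 04 79.
In little-endian order the low byte comes first in memory.
So at ascending addresses the bytes are 79 04 96 69 C7 59.

79 04 96 69 C7 59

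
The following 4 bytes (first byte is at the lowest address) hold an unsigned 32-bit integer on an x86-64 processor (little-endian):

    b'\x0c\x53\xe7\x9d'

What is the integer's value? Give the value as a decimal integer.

2649182988

Little-endian stores the least-significant byte at the lowest address.
Reassemble most-significant byte first: 9D E7 53 0C → 0x9DE7530C.
0x9DE7530C = 2649182988.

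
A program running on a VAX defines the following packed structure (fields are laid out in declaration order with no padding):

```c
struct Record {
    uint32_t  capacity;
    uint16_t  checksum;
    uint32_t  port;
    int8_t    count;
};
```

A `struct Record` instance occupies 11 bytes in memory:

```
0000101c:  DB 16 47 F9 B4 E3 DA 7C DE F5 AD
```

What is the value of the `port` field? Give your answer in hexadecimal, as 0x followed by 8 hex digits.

0xF5DE7CDA

`port` follows `capacity` (4 B), `checksum` (2 B), so it starts at offset 4 + 2 = 6 and occupies 4 bytes.
Bytes at offsets 6..9: DA 7C DE F5.
Little-endian stores the least-significant byte at the lowest address.
Reassemble most-significant byte first: F5 DE 7C DA → 0xF5DE7CDA.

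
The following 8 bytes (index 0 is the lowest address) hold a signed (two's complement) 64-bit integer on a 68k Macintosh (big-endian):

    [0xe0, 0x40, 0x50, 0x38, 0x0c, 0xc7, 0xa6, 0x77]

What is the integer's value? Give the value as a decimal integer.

Big-endian stores the most-significant byte at the lowest address.
The bytes are already most-significant first: 0xE04050380CC7A677.
Top bit is set, so as a signed 64-bit value this is 0xE04050380CC7A677 − 2^64 = -2287740409041410441.

-2287740409041410441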